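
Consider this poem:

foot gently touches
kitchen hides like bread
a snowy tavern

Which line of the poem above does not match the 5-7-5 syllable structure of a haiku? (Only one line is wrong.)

Line 1: foot(1) + gently(2) + touches(2) = 5 ✓
Line 2: kitchen(2) + hides(1) + like(1) + bread(1) = 5 (expected 7)
Line 3: a(1) + snowy(2) + tavern(2) = 5 ✓

The second line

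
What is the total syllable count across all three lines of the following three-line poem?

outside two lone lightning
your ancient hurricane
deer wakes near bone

Line 1: "outside two lone lightning": 2+1+1+2 = 6
Line 2: "your ancient hurricane": 1+2+3 = 6
Line 3: "deer wakes near bone": 1+1+1+1 = 4
Total: 6 + 6 + 4 = 16

16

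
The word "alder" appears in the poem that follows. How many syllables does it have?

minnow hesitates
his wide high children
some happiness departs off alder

"alder" has 2 syllables.

2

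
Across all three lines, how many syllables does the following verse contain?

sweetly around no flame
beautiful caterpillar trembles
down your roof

18

Line 1: "sweetly around no flame": 2+2+1+1 = 6
Line 2: "beautiful caterpillar trembles": 3+4+2 = 9
Line 3: "down your roof": 1+1+1 = 3
Total: 6 + 9 + 3 = 18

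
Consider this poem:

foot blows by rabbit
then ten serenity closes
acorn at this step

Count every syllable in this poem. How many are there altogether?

18

Line 1: foot(1) + blows(1) + by(1) + rabbit(2) = 5
Line 2: then(1) + ten(1) + serenity(4) + closes(2) = 8
Line 3: acorn(2) + at(1) + this(1) + step(1) = 5
Total: 5 + 8 + 5 = 18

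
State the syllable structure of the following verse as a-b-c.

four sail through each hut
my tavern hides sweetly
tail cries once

Line 1: four (1), sail (1), through (1), each (1), hut (1) → 5
Line 2: my (1), tavern (2), hides (1), sweetly (2) → 6
Line 3: tail (1), cries (1), once (1) → 3

5-6-3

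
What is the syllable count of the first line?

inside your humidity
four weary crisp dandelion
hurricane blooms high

7

The first line: inside (2), your (1), humidity (4) → 7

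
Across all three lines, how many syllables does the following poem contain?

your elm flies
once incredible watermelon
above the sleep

Line 1: your (1), elm (1), flies (1) → 3
Line 2: once (1), incredible (4), watermelon (4) → 9
Line 3: above (2), the (1), sleep (1) → 4
Total: 3 + 9 + 4 = 16

16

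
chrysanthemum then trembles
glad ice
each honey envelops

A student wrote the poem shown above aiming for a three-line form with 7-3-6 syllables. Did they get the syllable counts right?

No

Line 1: chrysanthemum (4), then (1), trembles (2) → 7 ✓
Line 2: glad (1), ice (1) → 2 (expected 3)
Line 3: each (1), honey (2), envelops (3) → 6 ✓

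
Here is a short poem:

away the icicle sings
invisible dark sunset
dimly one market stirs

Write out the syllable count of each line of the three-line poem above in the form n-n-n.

7-7-6

Line 1: away (2), the (1), icicle (3), sings (1) → 7
Line 2: invisible (4), dark (1), sunset (2) → 7
Line 3: dimly (2), one (1), market (2), stirs (1) → 6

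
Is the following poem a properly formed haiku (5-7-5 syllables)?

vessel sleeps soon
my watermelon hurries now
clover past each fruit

Line 1: vessel(2) + sleeps(1) + soon(1) = 4 (expected 5)
Line 2: my(1) + watermelon(4) + hurries(2) + now(1) = 8 (expected 7)
Line 3: clover(2) + past(1) + each(1) + fruit(1) = 5 ✓

No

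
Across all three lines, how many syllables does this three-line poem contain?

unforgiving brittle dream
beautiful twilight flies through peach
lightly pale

Line 1: unforgiving (4), brittle (2), dream (1) → 7
Line 2: beautiful (3), twilight (2), flies (1), through (1), peach (1) → 8
Line 3: lightly (2), pale (1) → 3
Total: 7 + 8 + 3 = 18

18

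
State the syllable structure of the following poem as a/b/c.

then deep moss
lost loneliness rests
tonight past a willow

Line 1: then (1), deep (1), moss (1) → 3
Line 2: lost (1), loneliness (3), rests (1) → 5
Line 3: tonight (2), past (1), a (1), willow (2) → 6

3/5/6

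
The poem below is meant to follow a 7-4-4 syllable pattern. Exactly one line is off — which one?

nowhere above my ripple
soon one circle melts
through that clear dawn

Line 1: "nowhere above my ripple": 2+2+1+2 = 7 ✓
Line 2: "soon one circle melts": 1+1+2+1 = 5 (expected 4)
Line 3: "through that clear dawn": 1+1+1+1 = 4 ✓

Line 2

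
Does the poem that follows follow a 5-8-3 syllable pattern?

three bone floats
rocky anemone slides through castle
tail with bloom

Line 1: "three bone floats": 1+1+1 = 3 (expected 5)
Line 2: "rocky anemone slides through castle": 2+4+1+1+2 = 10 (expected 8)
Line 3: "tail with bloom": 1+1+1 = 3 ✓

No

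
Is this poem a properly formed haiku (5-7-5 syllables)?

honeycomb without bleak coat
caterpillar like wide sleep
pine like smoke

Line 1: honeycomb (3), without (2), bleak (1), coat (1) → 7 (expected 5)
Line 2: caterpillar (4), like (1), wide (1), sleep (1) → 7 ✓
Line 3: pine (1), like (1), smoke (1) → 3 (expected 5)

No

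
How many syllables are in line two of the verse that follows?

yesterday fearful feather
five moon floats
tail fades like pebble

3

Line two: "five moon floats": 1+1+1 = 3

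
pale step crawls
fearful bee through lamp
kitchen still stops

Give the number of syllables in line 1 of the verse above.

Line 1: pale (1), step (1), crawls (1) → 3

3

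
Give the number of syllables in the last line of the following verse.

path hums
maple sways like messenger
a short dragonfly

The last line: "a short dragonfly": 1+1+3 = 5

5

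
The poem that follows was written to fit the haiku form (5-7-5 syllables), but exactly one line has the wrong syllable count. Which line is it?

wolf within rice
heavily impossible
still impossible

The first line

Line 1: wolf (1), within (2), rice (1) → 4 (expected 5)
Line 2: heavily (3), impossible (4) → 7 ✓
Line 3: still (1), impossible (4) → 5 ✓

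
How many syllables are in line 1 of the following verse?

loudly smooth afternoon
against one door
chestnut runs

Line 1: "loudly smooth afternoon": 2+1+3 = 6

6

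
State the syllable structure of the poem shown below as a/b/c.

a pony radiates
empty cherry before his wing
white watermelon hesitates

Line 1: a (1), pony (2), radiates (3) → 6
Line 2: empty (2), cherry (2), before (2), his (1), wing (1) → 8
Line 3: white (1), watermelon (4), hesitates (3) → 8

6/8/8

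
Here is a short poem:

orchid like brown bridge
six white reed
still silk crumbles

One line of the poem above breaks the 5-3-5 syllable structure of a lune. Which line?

Line 1: orchid (2), like (1), brown (1), bridge (1) → 5 ✓
Line 2: six (1), white (1), reed (1) → 3 ✓
Line 3: still (1), silk (1), crumbles (2) → 4 (expected 5)

Line 3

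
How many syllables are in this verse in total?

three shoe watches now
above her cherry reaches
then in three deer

Line 1: three(1) + shoe(1) + watches(2) + now(1) = 5
Line 2: above(2) + her(1) + cherry(2) + reaches(2) = 7
Line 3: then(1) + in(1) + three(1) + deer(1) = 4
Total: 5 + 7 + 4 = 16

16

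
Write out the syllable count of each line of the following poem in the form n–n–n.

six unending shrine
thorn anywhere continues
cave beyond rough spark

5–7–5

Line 1: six (1), unending (3), shrine (1) → 5
Line 2: thorn (1), anywhere (3), continues (3) → 7
Line 3: cave (1), beyond (2), rough (1), spark (1) → 5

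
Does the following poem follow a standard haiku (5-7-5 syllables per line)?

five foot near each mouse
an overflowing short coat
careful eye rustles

Yes

Line 1: five (1), foot (1), near (1), each (1), mouse (1) → 5 ✓
Line 2: an (1), overflowing (4), short (1), coat (1) → 7 ✓
Line 3: careful (2), eye (1), rustles (2) → 5 ✓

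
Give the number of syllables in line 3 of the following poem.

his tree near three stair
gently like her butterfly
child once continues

Line 3: "child once continues": 1+1+3 = 5

5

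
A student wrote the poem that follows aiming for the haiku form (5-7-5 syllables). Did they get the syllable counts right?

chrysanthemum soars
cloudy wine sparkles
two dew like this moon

No

Line 1: chrysanthemum(4) + soars(1) = 5 ✓
Line 2: cloudy(2) + wine(1) + sparkles(2) = 5 (expected 7)
Line 3: two(1) + dew(1) + like(1) + this(1) + moon(1) = 5 ✓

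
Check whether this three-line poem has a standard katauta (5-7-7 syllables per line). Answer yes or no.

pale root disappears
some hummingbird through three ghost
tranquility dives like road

Yes

Line 1: pale(1) + root(1) + disappears(3) = 5 ✓
Line 2: some(1) + hummingbird(3) + through(1) + three(1) + ghost(1) = 7 ✓
Line 3: tranquility(4) + dives(1) + like(1) + road(1) = 7 ✓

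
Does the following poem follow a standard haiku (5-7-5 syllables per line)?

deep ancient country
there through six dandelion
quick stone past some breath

Yes

Line 1: "deep ancient country": 1+2+2 = 5 ✓
Line 2: "there through six dandelion": 1+1+1+4 = 7 ✓
Line 3: "quick stone past some breath": 1+1+1+1+1 = 5 ✓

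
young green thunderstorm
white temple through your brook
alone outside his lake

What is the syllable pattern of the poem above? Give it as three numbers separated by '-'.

Line 1: young(1) + green(1) + thunderstorm(3) = 5
Line 2: white(1) + temple(2) + through(1) + your(1) + brook(1) = 6
Line 3: alone(2) + outside(2) + his(1) + lake(1) = 6

5-6-6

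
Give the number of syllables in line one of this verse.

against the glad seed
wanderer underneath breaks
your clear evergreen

5

Line one: against(2) + the(1) + glad(1) + seed(1) = 5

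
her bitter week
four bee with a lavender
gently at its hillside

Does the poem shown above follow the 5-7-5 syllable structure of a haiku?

Line 1: her (1), bitter (2), week (1) → 4 (expected 5)
Line 2: four (1), bee (1), with (1), a (1), lavender (3) → 7 ✓
Line 3: gently (2), at (1), its (1), hillside (2) → 6 (expected 5)

No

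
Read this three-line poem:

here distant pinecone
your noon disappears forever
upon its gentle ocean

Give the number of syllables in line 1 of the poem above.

Line 1: here (1), distant (2), pinecone (2) → 5

5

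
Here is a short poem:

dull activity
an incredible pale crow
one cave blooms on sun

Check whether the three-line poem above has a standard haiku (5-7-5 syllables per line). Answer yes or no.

Line 1: "dull activity": 1+4 = 5 ✓
Line 2: "an incredible pale crow": 1+4+1+1 = 7 ✓
Line 3: "one cave blooms on sun": 1+1+1+1+1 = 5 ✓

Yes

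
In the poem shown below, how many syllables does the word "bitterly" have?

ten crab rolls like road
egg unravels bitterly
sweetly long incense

3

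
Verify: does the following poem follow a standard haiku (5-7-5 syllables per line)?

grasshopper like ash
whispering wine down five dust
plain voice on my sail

Yes

Line 1: grasshopper(3) + like(1) + ash(1) = 5 ✓
Line 2: whispering(3) + wine(1) + down(1) + five(1) + dust(1) = 7 ✓
Line 3: plain(1) + voice(1) + on(1) + my(1) + sail(1) = 5 ✓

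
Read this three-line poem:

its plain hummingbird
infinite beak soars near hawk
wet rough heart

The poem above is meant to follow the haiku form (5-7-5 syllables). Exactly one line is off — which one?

The third line

Line 1: its (1), plain (1), hummingbird (3) → 5 ✓
Line 2: infinite (3), beak (1), soars (1), near (1), hawk (1) → 7 ✓
Line 3: wet (1), rough (1), heart (1) → 3 (expected 5)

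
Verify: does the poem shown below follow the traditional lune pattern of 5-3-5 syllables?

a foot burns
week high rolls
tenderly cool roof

Line 1: "a foot burns": 1+1+1 = 3 (expected 5)
Line 2: "week high rolls": 1+1+1 = 3 ✓
Line 3: "tenderly cool roof": 3+1+1 = 5 ✓

No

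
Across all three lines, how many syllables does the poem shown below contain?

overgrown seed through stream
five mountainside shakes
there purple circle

Line 1: "overgrown seed through stream": 3+1+1+1 = 6
Line 2: "five mountainside shakes": 1+3+1 = 5
Line 3: "there purple circle": 1+2+2 = 5
Total: 6 + 5 + 5 = 16

16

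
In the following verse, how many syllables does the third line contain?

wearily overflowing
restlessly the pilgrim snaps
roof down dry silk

The third line: roof(1) + down(1) + dry(1) + silk(1) = 4

4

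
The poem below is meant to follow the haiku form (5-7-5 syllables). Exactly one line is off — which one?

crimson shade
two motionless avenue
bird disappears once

The first line

Line 1: crimson(2) + shade(1) = 3 (expected 5)
Line 2: two(1) + motionless(3) + avenue(3) = 7 ✓
Line 3: bird(1) + disappears(3) + once(1) = 5 ✓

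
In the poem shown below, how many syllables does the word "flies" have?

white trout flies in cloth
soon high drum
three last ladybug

"flies" has 1 syllable.

1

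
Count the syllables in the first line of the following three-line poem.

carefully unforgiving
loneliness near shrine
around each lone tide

7

The first line: carefully(3) + unforgiving(4) = 7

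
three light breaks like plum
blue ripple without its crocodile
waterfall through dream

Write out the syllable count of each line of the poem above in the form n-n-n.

Line 1: "three light breaks like plum": 1+1+1+1+1 = 5
Line 2: "blue ripple without its crocodile": 1+2+2+1+3 = 9
Line 3: "waterfall through dream": 3+1+1 = 5

5-9-5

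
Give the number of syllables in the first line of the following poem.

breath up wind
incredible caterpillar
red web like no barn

3

The first line: "breath up wind": 1+1+1 = 3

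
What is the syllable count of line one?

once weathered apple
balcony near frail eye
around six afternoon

Line one: once(1) + weathered(2) + apple(2) = 5

5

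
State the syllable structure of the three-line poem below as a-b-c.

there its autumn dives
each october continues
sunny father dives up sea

5-7-7

Line 1: there(1) + its(1) + autumn(2) + dives(1) = 5
Line 2: each(1) + october(3) + continues(3) = 7
Line 3: sunny(2) + father(2) + dives(1) + up(1) + sea(1) = 7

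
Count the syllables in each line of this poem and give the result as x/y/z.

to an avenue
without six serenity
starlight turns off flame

5/7/5

Line 1: to(1) + an(1) + avenue(3) = 5
Line 2: without(2) + six(1) + serenity(4) = 7
Line 3: starlight(2) + turns(1) + off(1) + flame(1) = 5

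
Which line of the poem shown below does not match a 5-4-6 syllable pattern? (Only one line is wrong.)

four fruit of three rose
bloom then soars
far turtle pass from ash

Line 2

Line 1: four (1), fruit (1), of (1), three (1), rose (1) → 5 ✓
Line 2: bloom (1), then (1), soars (1) → 3 (expected 4)
Line 3: far (1), turtle (2), pass (1), from (1), ash (1) → 6 ✓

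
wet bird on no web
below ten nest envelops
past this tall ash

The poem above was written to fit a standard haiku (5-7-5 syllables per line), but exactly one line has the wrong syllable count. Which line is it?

Line 3

Line 1: wet (1), bird (1), on (1), no (1), web (1) → 5 ✓
Line 2: below (2), ten (1), nest (1), envelops (3) → 7 ✓
Line 3: past (1), this (1), tall (1), ash (1) → 4 (expected 5)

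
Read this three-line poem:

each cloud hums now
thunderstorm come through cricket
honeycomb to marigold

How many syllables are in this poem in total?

18

Line 1: each(1) + cloud(1) + hums(1) + now(1) = 4
Line 2: thunderstorm(3) + come(1) + through(1) + cricket(2) = 7
Line 3: honeycomb(3) + to(1) + marigold(3) = 7
Total: 4 + 7 + 7 = 18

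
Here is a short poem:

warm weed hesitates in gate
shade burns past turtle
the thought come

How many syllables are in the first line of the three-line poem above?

The first line: "warm weed hesitates in gate": 1+1+3+1+1 = 7

7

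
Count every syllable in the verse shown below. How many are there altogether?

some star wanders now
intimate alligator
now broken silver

17

Line 1: some (1), star (1), wanders (2), now (1) → 5
Line 2: intimate (3), alligator (4) → 7
Line 3: now (1), broken (2), silver (2) → 5
Total: 5 + 7 + 5 = 17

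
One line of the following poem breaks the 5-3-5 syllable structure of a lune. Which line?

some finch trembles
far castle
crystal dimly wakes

Line 1

Line 1: some (1), finch (1), trembles (2) → 4 (expected 5)
Line 2: far (1), castle (2) → 3 ✓
Line 3: crystal (2), dimly (2), wakes (1) → 5 ✓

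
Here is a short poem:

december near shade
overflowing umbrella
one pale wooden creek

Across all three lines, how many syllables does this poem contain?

Line 1: december(3) + near(1) + shade(1) = 5
Line 2: overflowing(4) + umbrella(3) = 7
Line 3: one(1) + pale(1) + wooden(2) + creek(1) = 5
Total: 5 + 7 + 5 = 17

17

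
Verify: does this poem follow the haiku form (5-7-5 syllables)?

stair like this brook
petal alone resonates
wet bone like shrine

No

Line 1: stair(1) + like(1) + this(1) + brook(1) = 4 (expected 5)
Line 2: petal(2) + alone(2) + resonates(3) = 7 ✓
Line 3: wet(1) + bone(1) + like(1) + shrine(1) = 4 (expected 5)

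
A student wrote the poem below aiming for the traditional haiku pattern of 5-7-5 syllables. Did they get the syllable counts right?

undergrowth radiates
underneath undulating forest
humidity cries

No

Line 1: undergrowth (3), radiates (3) → 6 (expected 5)
Line 2: underneath (3), undulating (4), forest (2) → 9 (expected 7)
Line 3: humidity (4), cries (1) → 5 ✓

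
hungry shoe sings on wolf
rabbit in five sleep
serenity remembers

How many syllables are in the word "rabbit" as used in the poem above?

"rabbit" has 2 syllables.

2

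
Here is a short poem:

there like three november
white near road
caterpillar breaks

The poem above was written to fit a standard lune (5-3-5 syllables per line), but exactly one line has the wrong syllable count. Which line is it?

Line 1: there (1), like (1), three (1), november (3) → 6 (expected 5)
Line 2: white (1), near (1), road (1) → 3 ✓
Line 3: caterpillar (4), breaks (1) → 5 ✓

Line 1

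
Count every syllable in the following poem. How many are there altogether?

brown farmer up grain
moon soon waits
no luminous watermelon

16

Line 1: "brown farmer up grain": 1+2+1+1 = 5
Line 2: "moon soon waits": 1+1+1 = 3
Line 3: "no luminous watermelon": 1+3+4 = 8
Total: 5 + 3 + 8 = 16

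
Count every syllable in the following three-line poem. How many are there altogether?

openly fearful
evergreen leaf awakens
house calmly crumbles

17

Line 1: "openly fearful": 3+2 = 5
Line 2: "evergreen leaf awakens": 3+1+3 = 7
Line 3: "house calmly crumbles": 1+2+2 = 5
Total: 5 + 7 + 5 = 17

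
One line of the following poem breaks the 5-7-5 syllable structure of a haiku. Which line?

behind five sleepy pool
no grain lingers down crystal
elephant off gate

The first line

Line 1: "behind five sleepy pool": 2+1+2+1 = 6 (expected 5)
Line 2: "no grain lingers down crystal": 1+1+2+1+2 = 7 ✓
Line 3: "elephant off gate": 3+1+1 = 5 ✓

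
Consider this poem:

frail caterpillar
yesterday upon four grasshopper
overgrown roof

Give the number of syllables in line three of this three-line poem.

Line three: overgrown(3) + roof(1) = 4

4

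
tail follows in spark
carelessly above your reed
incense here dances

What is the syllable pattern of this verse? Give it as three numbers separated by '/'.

5/7/5

Line 1: tail(1) + follows(2) + in(1) + spark(1) = 5
Line 2: carelessly(3) + above(2) + your(1) + reed(1) = 7
Line 3: incense(2) + here(1) + dances(2) = 5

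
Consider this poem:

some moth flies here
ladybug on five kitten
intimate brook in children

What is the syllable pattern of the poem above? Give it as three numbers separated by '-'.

Line 1: some(1) + moth(1) + flies(1) + here(1) = 4
Line 2: ladybug(3) + on(1) + five(1) + kitten(2) = 7
Line 3: intimate(3) + brook(1) + in(1) + children(2) = 7

4-7-7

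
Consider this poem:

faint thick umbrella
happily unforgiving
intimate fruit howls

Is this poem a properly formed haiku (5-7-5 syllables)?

Line 1: faint (1), thick (1), umbrella (3) → 5 ✓
Line 2: happily (3), unforgiving (4) → 7 ✓
Line 3: intimate (3), fruit (1), howls (1) → 5 ✓

Yes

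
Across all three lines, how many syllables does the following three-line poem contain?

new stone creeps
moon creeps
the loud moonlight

9

Line 1: "new stone creeps": 1+1+1 = 3
Line 2: "moon creeps": 1+1 = 2
Line 3: "the loud moonlight": 1+1+2 = 4
Total: 3 + 2 + 4 = 9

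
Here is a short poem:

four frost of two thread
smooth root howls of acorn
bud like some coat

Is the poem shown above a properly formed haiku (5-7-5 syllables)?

No

Line 1: four (1), frost (1), of (1), two (1), thread (1) → 5 ✓
Line 2: smooth (1), root (1), howls (1), of (1), acorn (2) → 6 (expected 7)
Line 3: bud (1), like (1), some (1), coat (1) → 4 (expected 5)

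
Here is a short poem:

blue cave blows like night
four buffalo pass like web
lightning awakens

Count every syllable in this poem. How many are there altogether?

17

Line 1: blue(1) + cave(1) + blows(1) + like(1) + night(1) = 5
Line 2: four(1) + buffalo(3) + pass(1) + like(1) + web(1) = 7
Line 3: lightning(2) + awakens(3) = 5
Total: 5 + 7 + 5 = 17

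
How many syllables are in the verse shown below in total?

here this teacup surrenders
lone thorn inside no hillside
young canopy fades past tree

21

Line 1: "here this teacup surrenders": 1+1+2+3 = 7
Line 2: "lone thorn inside no hillside": 1+1+2+1+2 = 7
Line 3: "young canopy fades past tree": 1+3+1+1+1 = 7
Total: 7 + 7 + 7 = 21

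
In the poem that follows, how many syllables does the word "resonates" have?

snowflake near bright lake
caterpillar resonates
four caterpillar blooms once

3

"resonates" has 3 syllables.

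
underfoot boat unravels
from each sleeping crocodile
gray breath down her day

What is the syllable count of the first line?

7

The first line: "underfoot boat unravels": 3+1+3 = 7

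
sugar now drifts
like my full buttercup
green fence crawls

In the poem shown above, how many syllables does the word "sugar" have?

"sugar" has 2 syllables.

2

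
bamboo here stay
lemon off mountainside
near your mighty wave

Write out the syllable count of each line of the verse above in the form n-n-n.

Line 1: "bamboo here stay": 2+1+1 = 4
Line 2: "lemon off mountainside": 2+1+3 = 6
Line 3: "near your mighty wave": 1+1+2+1 = 5

4-6-5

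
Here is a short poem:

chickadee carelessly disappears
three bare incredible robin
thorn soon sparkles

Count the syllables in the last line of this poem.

The last line: thorn (1), soon (1), sparkles (2) → 4

4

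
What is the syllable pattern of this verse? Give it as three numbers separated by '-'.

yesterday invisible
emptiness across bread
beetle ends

7-6-3

Line 1: yesterday(3) + invisible(4) = 7
Line 2: emptiness(3) + across(2) + bread(1) = 6
Line 3: beetle(2) + ends(1) = 3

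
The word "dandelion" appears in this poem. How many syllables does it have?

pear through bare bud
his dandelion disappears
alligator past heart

4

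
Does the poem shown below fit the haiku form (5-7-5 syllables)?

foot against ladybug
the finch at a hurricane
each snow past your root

Line 1: foot(1) + against(2) + ladybug(3) = 6 (expected 5)
Line 2: the(1) + finch(1) + at(1) + a(1) + hurricane(3) = 7 ✓
Line 3: each(1) + snow(1) + past(1) + your(1) + root(1) = 5 ✓

No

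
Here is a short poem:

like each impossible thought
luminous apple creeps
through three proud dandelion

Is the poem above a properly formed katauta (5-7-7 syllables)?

Line 1: like(1) + each(1) + impossible(4) + thought(1) = 7 (expected 5)
Line 2: luminous(3) + apple(2) + creeps(1) = 6 (expected 7)
Line 3: through(1) + three(1) + proud(1) + dandelion(4) = 7 ✓

No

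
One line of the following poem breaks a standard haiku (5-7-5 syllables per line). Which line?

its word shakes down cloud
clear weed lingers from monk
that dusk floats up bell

Line 1: its(1) + word(1) + shakes(1) + down(1) + cloud(1) = 5 ✓
Line 2: clear(1) + weed(1) + lingers(2) + from(1) + monk(1) = 6 (expected 7)
Line 3: that(1) + dusk(1) + floats(1) + up(1) + bell(1) = 5 ✓

The second line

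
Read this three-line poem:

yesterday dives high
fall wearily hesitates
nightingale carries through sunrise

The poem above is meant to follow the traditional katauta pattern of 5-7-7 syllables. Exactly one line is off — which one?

Line 1: "yesterday dives high": 3+1+1 = 5 ✓
Line 2: "fall wearily hesitates": 1+3+3 = 7 ✓
Line 3: "nightingale carries through sunrise": 3+2+1+2 = 8 (expected 7)

Line 3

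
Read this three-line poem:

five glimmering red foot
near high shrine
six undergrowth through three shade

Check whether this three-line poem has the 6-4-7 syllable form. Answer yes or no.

No

Line 1: five(1) + glimmering(3) + red(1) + foot(1) = 6 ✓
Line 2: near(1) + high(1) + shrine(1) = 3 (expected 4)
Line 3: six(1) + undergrowth(3) + through(1) + three(1) + shade(1) = 7 ✓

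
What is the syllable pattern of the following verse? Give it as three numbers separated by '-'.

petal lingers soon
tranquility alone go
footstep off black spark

Line 1: petal(2) + lingers(2) + soon(1) = 5
Line 2: tranquility(4) + alone(2) + go(1) = 7
Line 3: footstep(2) + off(1) + black(1) + spark(1) = 5

5-7-5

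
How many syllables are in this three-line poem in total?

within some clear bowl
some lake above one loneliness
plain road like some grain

Line 1: "within some clear bowl": 2+1+1+1 = 5
Line 2: "some lake above one loneliness": 1+1+2+1+3 = 8
Line 3: "plain road like some grain": 1+1+1+1+1 = 5
Total: 5 + 8 + 5 = 18

18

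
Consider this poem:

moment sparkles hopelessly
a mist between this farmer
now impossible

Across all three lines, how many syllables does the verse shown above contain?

Line 1: moment (2), sparkles (2), hopelessly (3) → 7
Line 2: a (1), mist (1), between (2), this (1), farmer (2) → 7
Line 3: now (1), impossible (4) → 5
Total: 7 + 7 + 5 = 19

19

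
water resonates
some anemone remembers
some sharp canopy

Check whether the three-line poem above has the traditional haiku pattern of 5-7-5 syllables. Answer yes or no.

No

Line 1: "water resonates": 2+3 = 5 ✓
Line 2: "some anemone remembers": 1+4+3 = 8 (expected 7)
Line 3: "some sharp canopy": 1+1+3 = 5 ✓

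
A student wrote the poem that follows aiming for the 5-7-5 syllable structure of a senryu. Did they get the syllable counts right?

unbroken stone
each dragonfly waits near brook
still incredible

No

Line 1: "unbroken stone": 3+1 = 4 (expected 5)
Line 2: "each dragonfly waits near brook": 1+3+1+1+1 = 7 ✓
Line 3: "still incredible": 1+4 = 5 ✓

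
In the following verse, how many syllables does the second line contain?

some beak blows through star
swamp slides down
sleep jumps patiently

3

The second line: swamp(1) + slides(1) + down(1) = 3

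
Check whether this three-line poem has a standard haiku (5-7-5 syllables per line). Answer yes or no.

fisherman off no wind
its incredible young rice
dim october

No

Line 1: "fisherman off no wind": 3+1+1+1 = 6 (expected 5)
Line 2: "its incredible young rice": 1+4+1+1 = 7 ✓
Line 3: "dim october": 1+3 = 4 (expected 5)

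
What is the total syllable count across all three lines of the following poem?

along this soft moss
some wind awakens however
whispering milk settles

Line 1: along(2) + this(1) + soft(1) + moss(1) = 5
Line 2: some(1) + wind(1) + awakens(3) + however(3) = 8
Line 3: whispering(3) + milk(1) + settles(2) = 6
Total: 5 + 8 + 6 = 19

19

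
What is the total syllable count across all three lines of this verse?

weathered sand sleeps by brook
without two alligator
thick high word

16

Line 1: "weathered sand sleeps by brook": 2+1+1+1+1 = 6
Line 2: "without two alligator": 2+1+4 = 7
Line 3: "thick high word": 1+1+1 = 3
Total: 6 + 7 + 3 = 16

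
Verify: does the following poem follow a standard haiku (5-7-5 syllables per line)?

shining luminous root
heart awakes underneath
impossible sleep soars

Line 1: shining (2), luminous (3), root (1) → 6 (expected 5)
Line 2: heart (1), awakes (2), underneath (3) → 6 (expected 7)
Line 3: impossible (4), sleep (1), soars (1) → 6 (expected 5)

No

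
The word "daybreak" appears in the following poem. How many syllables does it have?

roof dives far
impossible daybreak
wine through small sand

2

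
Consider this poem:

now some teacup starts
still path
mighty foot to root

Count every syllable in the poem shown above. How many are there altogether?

12

Line 1: "now some teacup starts": 1+1+2+1 = 5
Line 2: "still path": 1+1 = 2
Line 3: "mighty foot to root": 2+1+1+1 = 5
Total: 5 + 2 + 5 = 12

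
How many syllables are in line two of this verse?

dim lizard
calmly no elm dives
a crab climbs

Line two: "calmly no elm dives": 2+1+1+1 = 5

5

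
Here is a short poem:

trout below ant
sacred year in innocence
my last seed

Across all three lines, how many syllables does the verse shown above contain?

14

Line 1: trout(1) + below(2) + ant(1) = 4
Line 2: sacred(2) + year(1) + in(1) + innocence(3) = 7
Line 3: my(1) + last(1) + seed(1) = 3
Total: 4 + 7 + 3 = 14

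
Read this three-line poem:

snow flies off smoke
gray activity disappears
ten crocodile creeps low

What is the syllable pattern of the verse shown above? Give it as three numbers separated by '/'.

Line 1: snow(1) + flies(1) + off(1) + smoke(1) = 4
Line 2: gray(1) + activity(4) + disappears(3) = 8
Line 3: ten(1) + crocodile(3) + creeps(1) + low(1) = 6

4/8/6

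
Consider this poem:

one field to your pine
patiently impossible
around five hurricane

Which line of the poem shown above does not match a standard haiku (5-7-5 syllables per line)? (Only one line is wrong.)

Line 1: "one field to your pine": 1+1+1+1+1 = 5 ✓
Line 2: "patiently impossible": 3+4 = 7 ✓
Line 3: "around five hurricane": 2+1+3 = 6 (expected 5)

The third line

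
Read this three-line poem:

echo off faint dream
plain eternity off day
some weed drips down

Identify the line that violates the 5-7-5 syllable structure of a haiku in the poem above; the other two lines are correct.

The third line

Line 1: echo (2), off (1), faint (1), dream (1) → 5 ✓
Line 2: plain (1), eternity (4), off (1), day (1) → 7 ✓
Line 3: some (1), weed (1), drips (1), down (1) → 4 (expected 5)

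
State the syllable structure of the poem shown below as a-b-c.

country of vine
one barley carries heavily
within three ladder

4-8-5

Line 1: country (2), of (1), vine (1) → 4
Line 2: one (1), barley (2), carries (2), heavily (3) → 8
Line 3: within (2), three (1), ladder (2) → 5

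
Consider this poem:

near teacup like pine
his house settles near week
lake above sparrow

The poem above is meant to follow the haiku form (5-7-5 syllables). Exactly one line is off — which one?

Line 2

Line 1: near (1), teacup (2), like (1), pine (1) → 5 ✓
Line 2: his (1), house (1), settles (2), near (1), week (1) → 6 (expected 7)
Line 3: lake (1), above (2), sparrow (2) → 5 ✓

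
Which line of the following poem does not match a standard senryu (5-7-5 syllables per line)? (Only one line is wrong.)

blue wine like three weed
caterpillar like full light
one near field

The third line

Line 1: blue(1) + wine(1) + like(1) + three(1) + weed(1) = 5 ✓
Line 2: caterpillar(4) + like(1) + full(1) + light(1) = 7 ✓
Line 3: one(1) + near(1) + field(1) = 3 (expected 5)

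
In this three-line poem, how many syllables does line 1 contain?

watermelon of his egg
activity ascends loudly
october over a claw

7

Line 1: "watermelon of his egg": 4+1+1+1 = 7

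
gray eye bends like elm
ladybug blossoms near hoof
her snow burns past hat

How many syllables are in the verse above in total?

Line 1: gray(1) + eye(1) + bends(1) + like(1) + elm(1) = 5
Line 2: ladybug(3) + blossoms(2) + near(1) + hoof(1) = 7
Line 3: her(1) + snow(1) + burns(1) + past(1) + hat(1) = 5
Total: 5 + 7 + 5 = 17

17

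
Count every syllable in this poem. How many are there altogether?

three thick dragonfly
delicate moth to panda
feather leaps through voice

17

Line 1: three (1), thick (1), dragonfly (3) → 5
Line 2: delicate (3), moth (1), to (1), panda (2) → 7
Line 3: feather (2), leaps (1), through (1), voice (1) → 5
Total: 5 + 7 + 5 = 17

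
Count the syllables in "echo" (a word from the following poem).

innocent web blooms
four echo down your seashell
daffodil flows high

2

"echo" has 2 syllables.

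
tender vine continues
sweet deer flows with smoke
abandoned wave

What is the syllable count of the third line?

The third line: abandoned (3), wave (1) → 4

4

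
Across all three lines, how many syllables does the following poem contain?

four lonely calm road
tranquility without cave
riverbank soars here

17

Line 1: "four lonely calm road": 1+2+1+1 = 5
Line 2: "tranquility without cave": 4+2+1 = 7
Line 3: "riverbank soars here": 3+1+1 = 5
Total: 5 + 7 + 5 = 17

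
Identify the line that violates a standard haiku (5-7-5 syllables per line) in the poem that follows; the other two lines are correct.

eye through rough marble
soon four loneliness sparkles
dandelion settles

Line 1: "eye through rough marble": 1+1+1+2 = 5 ✓
Line 2: "soon four loneliness sparkles": 1+1+3+2 = 7 ✓
Line 3: "dandelion settles": 4+2 = 6 (expected 5)

Line 3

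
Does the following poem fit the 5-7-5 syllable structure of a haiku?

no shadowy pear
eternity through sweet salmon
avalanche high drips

No

Line 1: "no shadowy pear": 1+3+1 = 5 ✓
Line 2: "eternity through sweet salmon": 4+1+1+2 = 8 (expected 7)
Line 3: "avalanche high drips": 3+1+1 = 5 ✓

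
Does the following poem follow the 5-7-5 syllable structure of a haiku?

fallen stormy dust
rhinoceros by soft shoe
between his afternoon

No

Line 1: fallen (2), stormy (2), dust (1) → 5 ✓
Line 2: rhinoceros (4), by (1), soft (1), shoe (1) → 7 ✓
Line 3: between (2), his (1), afternoon (3) → 6 (expected 5)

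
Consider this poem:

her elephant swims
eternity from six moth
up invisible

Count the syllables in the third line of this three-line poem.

5

The third line: "up invisible": 1+4 = 5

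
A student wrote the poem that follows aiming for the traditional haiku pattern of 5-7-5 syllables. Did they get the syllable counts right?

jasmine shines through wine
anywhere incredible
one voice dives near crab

Line 1: "jasmine shines through wine": 2+1+1+1 = 5 ✓
Line 2: "anywhere incredible": 3+4 = 7 ✓
Line 3: "one voice dives near crab": 1+1+1+1+1 = 5 ✓

Yes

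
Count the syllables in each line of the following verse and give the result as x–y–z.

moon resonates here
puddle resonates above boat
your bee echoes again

5–8–6

Line 1: moon (1), resonates (3), here (1) → 5
Line 2: puddle (2), resonates (3), above (2), boat (1) → 8
Line 3: your (1), bee (1), echoes (2), again (2) → 6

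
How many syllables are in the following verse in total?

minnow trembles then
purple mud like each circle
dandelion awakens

Line 1: "minnow trembles then": 2+2+1 = 5
Line 2: "purple mud like each circle": 2+1+1+1+2 = 7
Line 3: "dandelion awakens": 4+3 = 7
Total: 5 + 7 + 7 = 19

19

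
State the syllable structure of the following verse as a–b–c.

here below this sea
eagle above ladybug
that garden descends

5–7–5

Line 1: here(1) + below(2) + this(1) + sea(1) = 5
Line 2: eagle(2) + above(2) + ladybug(3) = 7
Line 3: that(1) + garden(2) + descends(2) = 5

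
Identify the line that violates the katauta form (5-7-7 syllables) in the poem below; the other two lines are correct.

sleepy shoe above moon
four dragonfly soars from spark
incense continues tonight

Line 1: "sleepy shoe above moon": 2+1+2+1 = 6 (expected 5)
Line 2: "four dragonfly soars from spark": 1+3+1+1+1 = 7 ✓
Line 3: "incense continues tonight": 2+3+2 = 7 ✓

The first line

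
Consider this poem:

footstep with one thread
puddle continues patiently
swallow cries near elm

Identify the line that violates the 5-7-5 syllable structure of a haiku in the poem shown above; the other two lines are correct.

Line 1: footstep (2), with (1), one (1), thread (1) → 5 ✓
Line 2: puddle (2), continues (3), patiently (3) → 8 (expected 7)
Line 3: swallow (2), cries (1), near (1), elm (1) → 5 ✓

Line 2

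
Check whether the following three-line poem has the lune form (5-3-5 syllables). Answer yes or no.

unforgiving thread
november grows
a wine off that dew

Line 1: unforgiving(4) + thread(1) = 5 ✓
Line 2: november(3) + grows(1) = 4 (expected 3)
Line 3: a(1) + wine(1) + off(1) + that(1) + dew(1) = 5 ✓

No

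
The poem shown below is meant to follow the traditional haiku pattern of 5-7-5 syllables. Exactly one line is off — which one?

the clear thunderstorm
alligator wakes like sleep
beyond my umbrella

Line 1: the(1) + clear(1) + thunderstorm(3) = 5 ✓
Line 2: alligator(4) + wakes(1) + like(1) + sleep(1) = 7 ✓
Line 3: beyond(2) + my(1) + umbrella(3) = 6 (expected 5)

The third line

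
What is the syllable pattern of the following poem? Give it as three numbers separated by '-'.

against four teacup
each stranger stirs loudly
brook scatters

Line 1: "against four teacup": 2+1+2 = 5
Line 2: "each stranger stirs loudly": 1+2+1+2 = 6
Line 3: "brook scatters": 1+2 = 3

5-6-3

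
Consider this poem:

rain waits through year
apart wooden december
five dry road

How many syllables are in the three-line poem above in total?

14

Line 1: rain(1) + waits(1) + through(1) + year(1) = 4
Line 2: apart(2) + wooden(2) + december(3) = 7
Line 3: five(1) + dry(1) + road(1) = 3
Total: 4 + 7 + 3 = 14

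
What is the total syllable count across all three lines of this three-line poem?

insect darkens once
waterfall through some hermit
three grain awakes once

17

Line 1: "insect darkens once": 2+2+1 = 5
Line 2: "waterfall through some hermit": 3+1+1+2 = 7
Line 3: "three grain awakes once": 1+1+2+1 = 5
Total: 5 + 7 + 5 = 17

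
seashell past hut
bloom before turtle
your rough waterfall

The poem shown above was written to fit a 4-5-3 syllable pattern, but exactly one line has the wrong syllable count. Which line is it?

Line 1: "seashell past hut": 2+1+1 = 4 ✓
Line 2: "bloom before turtle": 1+2+2 = 5 ✓
Line 3: "your rough waterfall": 1+1+3 = 5 (expected 3)

Line 3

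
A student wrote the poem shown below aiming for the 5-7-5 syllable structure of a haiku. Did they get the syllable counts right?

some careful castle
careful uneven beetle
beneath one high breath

Yes

Line 1: "some careful castle": 1+2+2 = 5 ✓
Line 2: "careful uneven beetle": 2+3+2 = 7 ✓
Line 3: "beneath one high breath": 2+1+1+1 = 5 ✓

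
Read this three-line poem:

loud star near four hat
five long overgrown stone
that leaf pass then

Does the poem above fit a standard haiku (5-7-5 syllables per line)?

Line 1: loud (1), star (1), near (1), four (1), hat (1) → 5 ✓
Line 2: five (1), long (1), overgrown (3), stone (1) → 6 (expected 7)
Line 3: that (1), leaf (1), pass (1), then (1) → 4 (expected 5)

No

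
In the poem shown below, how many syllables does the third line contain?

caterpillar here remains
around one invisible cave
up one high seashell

The third line: "up one high seashell": 1+1+1+2 = 5

5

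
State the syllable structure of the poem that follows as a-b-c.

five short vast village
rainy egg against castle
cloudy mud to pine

Line 1: five(1) + short(1) + vast(1) + village(2) = 5
Line 2: rainy(2) + egg(1) + against(2) + castle(2) = 7
Line 3: cloudy(2) + mud(1) + to(1) + pine(1) = 5

5-7-5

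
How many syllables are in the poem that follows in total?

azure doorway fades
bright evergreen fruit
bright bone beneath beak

Line 1: azure(2) + doorway(2) + fades(1) = 5
Line 2: bright(1) + evergreen(3) + fruit(1) = 5
Line 3: bright(1) + bone(1) + beneath(2) + beak(1) = 5
Total: 5 + 5 + 5 = 15

15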